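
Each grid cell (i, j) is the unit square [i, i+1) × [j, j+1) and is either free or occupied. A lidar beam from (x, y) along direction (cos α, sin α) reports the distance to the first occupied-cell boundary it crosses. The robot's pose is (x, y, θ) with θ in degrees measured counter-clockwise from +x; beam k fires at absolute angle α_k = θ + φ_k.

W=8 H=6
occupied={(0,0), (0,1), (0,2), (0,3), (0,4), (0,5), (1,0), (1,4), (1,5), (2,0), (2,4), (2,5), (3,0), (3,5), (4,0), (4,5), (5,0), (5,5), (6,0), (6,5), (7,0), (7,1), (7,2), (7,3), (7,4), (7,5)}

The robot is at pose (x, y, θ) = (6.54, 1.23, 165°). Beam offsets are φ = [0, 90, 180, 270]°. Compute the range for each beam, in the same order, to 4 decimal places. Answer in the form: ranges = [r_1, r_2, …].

ranges = [5.7354, 0.2381, 0.4762, 1.7773]

beam 1: φ=0°, α=165°
  direction (-0.9659, 0.2588); cell (6,1); t to first gridline: x 0.5590, y 2.9751 (then +1.0353 / +3.8637)
    (5,1) via x @ 0.5590
    (4,1) via x @ 1.5943
    (3,1) via x @ 2.6296
    (3,2) via y @ 2.9751
    (2,2) via x @ 3.6649
    (1,2) via x @ 4.7002
    (0,2) via x @ 5.7354  # hit
  → r_1 = 5.7354
beam 2: φ=90°, α=255°
  direction (-0.2588, -0.9659); cell (6,1); t to first gridline: x 2.0864, y 0.2381 (then +3.8637 / +1.0353)
    (6,0) via y @ 0.2381  # hit
  → r_2 = 0.2381
beam 3: φ=180°, α=345°
  direction (0.9659, -0.2588); cell (6,1); t to first gridline: x 0.4762, y 0.8887 (then +1.0353 / +3.8637)
    (7,1) via x @ 0.4762  # hit
  → r_3 = 0.4762
beam 4: φ=270°, α=75°
  direction (0.2588, 0.9659); cell (6,1); t to first gridline: x 1.7773, y 0.7972 (then +3.8637 / +1.0353)
    (6,2) via y @ 0.7972
    (7,2) via x @ 1.7773  # hit
  → r_4 = 1.7773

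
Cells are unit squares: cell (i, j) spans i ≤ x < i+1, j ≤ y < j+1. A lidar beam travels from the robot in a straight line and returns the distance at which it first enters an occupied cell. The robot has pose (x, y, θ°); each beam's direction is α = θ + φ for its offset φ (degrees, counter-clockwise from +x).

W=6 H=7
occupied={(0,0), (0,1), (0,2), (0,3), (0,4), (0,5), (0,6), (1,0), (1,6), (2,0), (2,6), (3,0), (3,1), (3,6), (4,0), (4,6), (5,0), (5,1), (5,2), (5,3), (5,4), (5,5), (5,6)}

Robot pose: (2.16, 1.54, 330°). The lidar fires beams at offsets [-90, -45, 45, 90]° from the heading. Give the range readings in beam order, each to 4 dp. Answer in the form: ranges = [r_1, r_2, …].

beam 1: φ=-90°, α=240°
  cosα=-0.5000 sinα=-0.8660 | (2,1) | tMaxX 0.3200 tMaxY 0.6235 | tΔX 2.0000 tΔY 1.1547
    t=0.3200 [x] (1,1)
    t=0.6235 [y] (1,0) — stop
  → r_1 = 0.6235
beam 2: φ=-45°, α=285°
  cosα=0.2588 sinα=-0.9659 | (2,1) | tMaxX 3.2455 tMaxY 0.5590 | tΔX 3.8637 tΔY 1.0353
    t=0.5590 [y] (2,0) — stop
  → r_2 = 0.5590
beam 3: φ=45°, α=15°
  cosα=0.9659 sinα=0.2588 | (2,1) | tMaxX 0.8696 tMaxY 1.7773 | tΔX 1.0353 tΔY 3.8637
    t=0.8696 [x] (3,1) — stop
  → r_3 = 0.8696
beam 4: φ=90°, α=60°
  cosα=0.5000 sinα=0.8660 | (2,1) | tMaxX 1.6800 tMaxY 0.5312 | tΔX 2.0000 tΔY 1.1547
    t=0.5312 [y] (2,2)
    t=1.6800 [x] (3,2)
    t=1.6859 [y] (3,3)
    t=2.8406 [y] (3,4)
    t=3.6800 [x] (4,4)
    t=3.9953 [y] (4,5)
    t=5.1500 [y] (4,6) — stop
  → r_4 = 5.1500

ranges = [0.6235, 0.5590, 0.8696, 5.1500]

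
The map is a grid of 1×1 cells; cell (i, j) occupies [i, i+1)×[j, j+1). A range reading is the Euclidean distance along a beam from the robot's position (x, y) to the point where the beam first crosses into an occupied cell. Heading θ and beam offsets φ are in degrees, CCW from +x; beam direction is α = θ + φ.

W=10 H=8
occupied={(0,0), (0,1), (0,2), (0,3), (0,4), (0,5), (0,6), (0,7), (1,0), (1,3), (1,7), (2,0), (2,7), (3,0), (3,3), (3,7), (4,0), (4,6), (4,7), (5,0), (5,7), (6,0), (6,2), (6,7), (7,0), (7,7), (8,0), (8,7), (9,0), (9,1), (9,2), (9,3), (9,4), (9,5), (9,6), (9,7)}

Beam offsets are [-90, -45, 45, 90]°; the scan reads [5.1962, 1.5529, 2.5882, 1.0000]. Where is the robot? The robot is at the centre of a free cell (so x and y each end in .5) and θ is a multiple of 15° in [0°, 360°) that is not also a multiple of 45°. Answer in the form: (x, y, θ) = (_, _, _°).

Candidates: 44 free-cell centres × 16 headings = 704 poses. Raycast each; keep the one whose scan matches to 4 dp.
  (3.5, 2.5, 60°): beam 1 = 3.0000 ≠ 5.1962 ✗
  (5.5, 2.5, 195°): beam 1 = 3.6235 ≠ 5.1962 ✗
  (1.5, 6.5, 30°): beam 1 = 3.0000 ≠ 5.1962 ✗
  …
  (5.5, 3.5, 240°): r_1=5.1962, r_2=1.5529, r_3=2.5882, r_4=1.0000 — all match ✓
No second candidate reproduces the full scan.

(x, y, θ) = (5.5, 3.5, 240°)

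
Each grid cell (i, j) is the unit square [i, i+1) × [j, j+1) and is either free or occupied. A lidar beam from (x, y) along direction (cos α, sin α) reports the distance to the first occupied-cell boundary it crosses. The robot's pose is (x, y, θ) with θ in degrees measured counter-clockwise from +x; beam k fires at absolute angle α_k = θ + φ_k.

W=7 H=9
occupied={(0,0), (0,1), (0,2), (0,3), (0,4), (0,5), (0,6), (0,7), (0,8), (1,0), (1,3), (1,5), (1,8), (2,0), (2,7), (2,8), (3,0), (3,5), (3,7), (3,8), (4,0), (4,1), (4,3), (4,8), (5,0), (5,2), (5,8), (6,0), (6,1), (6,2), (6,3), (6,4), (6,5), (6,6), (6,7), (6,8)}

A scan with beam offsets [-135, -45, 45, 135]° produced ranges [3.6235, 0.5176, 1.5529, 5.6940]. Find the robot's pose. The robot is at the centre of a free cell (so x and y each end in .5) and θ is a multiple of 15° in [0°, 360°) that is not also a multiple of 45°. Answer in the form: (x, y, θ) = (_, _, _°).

(x, y, θ) = (2.5, 6.5, 150°)

Candidates: 27 free-cell centres × 16 headings = 432 poses. Raycast each; keep the one whose scan matches to 4 dp.
  (4.5, 2.5, 345°): beam 1 = 3.0000 ≠ 3.6235 ✗
  (3.5, 4.5, 300°): beam 1 = 1.9319 ≠ 3.6235 ✗
  (3.5, 4.5, 30°): beam 2 = 2.5882 ≠ 0.5176 ✗
  …
  (2.5, 6.5, 150°): r_1=3.6235, r_2=0.5176, r_3=1.5529, r_4=5.6940 — all match ✓
Only this pose fits every beam.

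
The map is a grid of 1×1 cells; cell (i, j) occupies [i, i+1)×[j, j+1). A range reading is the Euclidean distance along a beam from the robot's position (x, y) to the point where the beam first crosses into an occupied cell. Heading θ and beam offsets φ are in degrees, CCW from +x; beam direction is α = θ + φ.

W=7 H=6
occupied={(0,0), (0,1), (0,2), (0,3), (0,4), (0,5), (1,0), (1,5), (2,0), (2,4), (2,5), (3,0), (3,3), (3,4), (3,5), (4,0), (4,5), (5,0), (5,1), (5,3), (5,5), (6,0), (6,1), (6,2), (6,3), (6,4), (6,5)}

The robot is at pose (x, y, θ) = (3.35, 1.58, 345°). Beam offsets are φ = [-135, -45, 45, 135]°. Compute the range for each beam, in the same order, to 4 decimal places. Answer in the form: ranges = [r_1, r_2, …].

ranges = [1.1600, 0.6697, 2.8400, 3.9491]

beam 1: φ=-135°, α=210°
  d=(-0.8660,-0.5000)  start (3,1)  tX=0.4041 tY=1.1600  stride 1/|dx|=1.1547 1/|dy|=2.0000
    cross x-line → (2,1), t=0.4041
    cross y-line → (2,0), t=1.1600 (wall)
  → r_1 = 1.1600
beam 2: φ=-45°, α=300°
  d=(0.5000,-0.8660)  start (3,1)  tX=1.3000 tY=0.6697  stride 1/|dx|=2.0000 1/|dy|=1.1547
    cross y-line → (3,0), t=0.6697 (wall)
  → r_2 = 0.6697
beam 3: φ=45°, α=30°
  d=(0.8660,0.5000)  start (3,1)  tX=0.7506 tY=0.8400  stride 1/|dx|=1.1547 1/|dy|=2.0000
    cross x-line → (4,1), t=0.7506
    cross y-line → (4,2), t=0.8400
    cross x-line → (5,2), t=1.9053
    cross y-line → (5,3), t=2.8400 (wall)
  → r_3 = 2.8400
beam 4: φ=135°, α=120°
  d=(-0.5000,0.8660)  start (3,1)  tX=0.7000 tY=0.4850  stride 1/|dx|=2.0000 1/|dy|=1.1547
    cross y-line → (3,2), t=0.4850
    cross x-line → (2,2), t=0.7000
    cross y-line → (2,3), t=1.6397
    cross x-line → (1,3), t=2.7000
    cross y-line → (1,4), t=2.7944
    cross y-line → (1,5), t=3.9491 (wall)
  → r_4 = 3.9491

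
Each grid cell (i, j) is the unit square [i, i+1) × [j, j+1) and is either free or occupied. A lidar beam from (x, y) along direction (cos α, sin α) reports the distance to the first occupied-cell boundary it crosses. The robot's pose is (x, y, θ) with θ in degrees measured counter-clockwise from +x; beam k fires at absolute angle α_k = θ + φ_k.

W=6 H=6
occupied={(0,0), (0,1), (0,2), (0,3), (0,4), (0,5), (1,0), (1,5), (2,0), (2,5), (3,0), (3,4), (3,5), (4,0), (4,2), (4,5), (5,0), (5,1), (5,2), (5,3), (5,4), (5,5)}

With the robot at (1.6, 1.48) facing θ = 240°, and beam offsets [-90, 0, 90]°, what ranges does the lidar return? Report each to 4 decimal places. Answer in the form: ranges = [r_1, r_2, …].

beam 1: φ=-90°, α=150°
  direction (-0.8660, 0.5000); cell (1,1); t to first gridline: x 0.6928, y 1.0400 (then +1.1547 / +2.0000)
    (0,1) via x @ 0.6928  # hit
  → r_1 = 0.6928
beam 2: φ=0°, α=240°
  direction (-0.5000, -0.8660); cell (1,1); t to first gridline: x 1.2000, y 0.5543 (then +2.0000 / +1.1547)
    (1,0) via y @ 0.5543  # hit
  → r_2 = 0.5543
beam 3: φ=90°, α=330°
  direction (0.8660, -0.5000); cell (1,1); t to first gridline: x 0.4619, y 0.9600 (then +1.1547 / +2.0000)
    (2,1) via x @ 0.4619
    (2,0) via y @ 0.9600  # hit
  → r_3 = 0.9600

ranges = [0.6928, 0.5543, 0.9600]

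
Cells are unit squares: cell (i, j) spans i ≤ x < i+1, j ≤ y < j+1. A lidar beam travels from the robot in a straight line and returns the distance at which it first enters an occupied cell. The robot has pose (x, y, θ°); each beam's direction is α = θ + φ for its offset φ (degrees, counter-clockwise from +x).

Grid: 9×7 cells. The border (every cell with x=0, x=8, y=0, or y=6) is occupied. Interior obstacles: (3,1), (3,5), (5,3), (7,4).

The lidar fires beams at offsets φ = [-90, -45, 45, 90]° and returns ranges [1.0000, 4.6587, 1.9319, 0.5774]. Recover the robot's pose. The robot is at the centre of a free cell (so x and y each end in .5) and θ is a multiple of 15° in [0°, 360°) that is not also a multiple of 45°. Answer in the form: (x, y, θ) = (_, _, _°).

(x, y, θ) = (7.5, 1.5, 150°)

Enumerate (i+0.5, j+0.5, θ) over the 31 free cells and 16 admissible headings. For each, cast all 4 beams and compare to the given ranges.
  (4.5, 1.5, 75°): beam 1 = 1.9319 ≠ 1.0000 ✗
  (1.5, 1.5, 240°): beam 1 = 0.5774 ≠ 1.0000 ✗
  (6.5, 4.5, 60°): beam 1 = 0.5774 ≠ 1.0000 ✗
  (5.5, 4.5, 285°): beam 1 = 4.6587 ≠ 1.0000 ✗
  …
  (7.5, 1.5, 150°): r_1=1.0000, r_2=4.6587, r_3=1.9319, r_4=0.5774 — all match ✓
No second candidate reproduces the full scan.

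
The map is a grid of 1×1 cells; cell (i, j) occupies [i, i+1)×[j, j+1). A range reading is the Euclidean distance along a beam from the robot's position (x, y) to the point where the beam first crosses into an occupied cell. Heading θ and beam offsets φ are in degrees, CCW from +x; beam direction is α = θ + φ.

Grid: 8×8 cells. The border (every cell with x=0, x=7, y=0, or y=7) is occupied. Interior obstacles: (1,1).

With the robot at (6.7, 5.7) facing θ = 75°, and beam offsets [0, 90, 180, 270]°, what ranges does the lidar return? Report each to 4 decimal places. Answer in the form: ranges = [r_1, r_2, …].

beam 1: φ=0°, α=75°
  direction (0.2588, 0.9659); cell (6,5); t to first gridline: x 1.1591, y 0.3106 (then +3.8637 / +1.0353)
    (6,6) via y @ 0.3106
    (7,6) via x @ 1.1591  # hit
  → r_1 = 1.1591
beam 2: φ=90°, α=165°
  direction (-0.9659, 0.2588); cell (6,5); t to first gridline: x 0.7247, y 1.1591 (then +1.0353 / +3.8637)
    (5,5) via x @ 0.7247
    (5,6) via y @ 1.1591
    (4,6) via x @ 1.7600
    (3,6) via x @ 2.7952
    (2,6) via x @ 3.8305
    (1,6) via x @ 4.8658
    (1,7) via y @ 5.0228  # hit
  → r_2 = 5.0228
beam 3: φ=180°, α=255°
  direction (-0.2588, -0.9659); cell (6,5); t to first gridline: x 2.7046, y 0.7247 (then +3.8637 / +1.0353)
    (6,4) via y @ 0.7247
    (6,3) via y @ 1.7600
    (5,3) via x @ 2.7046
    (5,2) via y @ 2.7952
    (5,1) via y @ 3.8305
    (5,0) via y @ 4.8658  # hit
  → r_3 = 4.8658
beam 4: φ=270°, α=345°
  direction (0.9659, -0.2588); cell (6,5); t to first gridline: x 0.3106, y 2.7046 (then +1.0353 / +3.8637)
    (7,5) via x @ 0.3106  # hit
  → r_4 = 0.3106

ranges = [1.1591, 5.0228, 4.8658, 0.3106]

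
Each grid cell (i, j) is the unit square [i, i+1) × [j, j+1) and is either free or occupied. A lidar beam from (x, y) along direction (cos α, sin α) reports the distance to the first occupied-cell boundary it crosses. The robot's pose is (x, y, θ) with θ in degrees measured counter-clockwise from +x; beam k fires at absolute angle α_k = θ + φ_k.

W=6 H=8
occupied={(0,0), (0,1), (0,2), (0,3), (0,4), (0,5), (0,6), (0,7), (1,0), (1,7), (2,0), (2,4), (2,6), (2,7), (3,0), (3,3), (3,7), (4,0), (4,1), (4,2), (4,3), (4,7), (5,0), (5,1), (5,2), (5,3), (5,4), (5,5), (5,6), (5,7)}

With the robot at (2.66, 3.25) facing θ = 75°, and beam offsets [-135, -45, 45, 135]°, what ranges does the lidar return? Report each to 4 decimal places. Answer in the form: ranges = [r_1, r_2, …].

ranges = [2.5981, 0.3926, 0.8660, 1.9168]

beam 1: φ=-135°, α=300°
  d=(0.5000,-0.8660)  start (2,3)  tX=0.6800 tY=0.2887  stride 1/|dx|=2.0000 1/|dy|=1.1547
    cross y-line → (2,2), t=0.2887
    cross x-line → (3,2), t=0.6800
    cross y-line → (3,1), t=1.4434
    cross y-line → (3,0), t=2.5981 (wall)
  → r_1 = 2.5981
beam 2: φ=-45°, α=30°
  d=(0.8660,0.5000)  start (2,3)  tX=0.3926 tY=1.5000  stride 1/|dx|=1.1547 1/|dy|=2.0000
    cross x-line → (3,3), t=0.3926 (wall)
  → r_2 = 0.3926
beam 3: φ=45°, α=120°
  d=(-0.5000,0.8660)  start (2,3)  tX=1.3200 tY=0.8660  stride 1/|dx|=2.0000 1/|dy|=1.1547
    cross y-line → (2,4), t=0.8660 (wall)
  → r_3 = 0.8660
beam 4: φ=135°, α=210°
  d=(-0.8660,-0.5000)  start (2,3)  tX=0.7621 tY=0.5000  stride 1/|dx|=1.1547 1/|dy|=2.0000
    cross y-line → (2,2), t=0.5000
    cross x-line → (1,2), t=0.7621
    cross x-line → (0,2), t=1.9168 (wall)
  → r_4 = 1.9168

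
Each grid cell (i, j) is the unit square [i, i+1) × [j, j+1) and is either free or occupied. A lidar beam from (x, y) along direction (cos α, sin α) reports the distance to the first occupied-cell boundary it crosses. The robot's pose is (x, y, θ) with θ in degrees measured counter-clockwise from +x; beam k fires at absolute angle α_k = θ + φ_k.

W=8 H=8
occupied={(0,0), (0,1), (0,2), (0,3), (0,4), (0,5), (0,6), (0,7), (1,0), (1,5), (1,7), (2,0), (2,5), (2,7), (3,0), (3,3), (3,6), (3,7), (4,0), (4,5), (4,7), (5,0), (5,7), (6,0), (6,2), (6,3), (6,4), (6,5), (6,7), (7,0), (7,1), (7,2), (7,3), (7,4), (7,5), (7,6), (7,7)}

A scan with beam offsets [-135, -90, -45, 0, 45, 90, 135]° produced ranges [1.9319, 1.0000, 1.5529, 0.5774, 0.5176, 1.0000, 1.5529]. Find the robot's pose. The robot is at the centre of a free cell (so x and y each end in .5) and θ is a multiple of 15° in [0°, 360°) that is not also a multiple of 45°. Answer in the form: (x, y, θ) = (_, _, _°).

Enumerate (i+0.5, j+0.5, θ) over the 27 free cells and 16 admissible headings. For each, cast all 7 beams and compare to the given ranges.
  (2.5, 2.5, 240°): beam 1 = 2.5882 ≠ 1.9319 ✗
  (2.5, 1.5, 345°): beam 1 = 1.0000 ≠ 1.9319 ✗
  (2.5, 6.5, 255°): beam 1 = 0.5774 ≠ 1.9319 ✗
  …
  (5.5, 6.5, 60°): r_1=1.9319, r_2=1.0000, r_3=1.5529, r_4=0.5774, r_5=0.5176, r_6=1.0000, r_7=1.5529 — all match ✓
Unique over the lattice → pose = (5.5, 6.5, 60°).

(x, y, θ) = (5.5, 6.5, 60°)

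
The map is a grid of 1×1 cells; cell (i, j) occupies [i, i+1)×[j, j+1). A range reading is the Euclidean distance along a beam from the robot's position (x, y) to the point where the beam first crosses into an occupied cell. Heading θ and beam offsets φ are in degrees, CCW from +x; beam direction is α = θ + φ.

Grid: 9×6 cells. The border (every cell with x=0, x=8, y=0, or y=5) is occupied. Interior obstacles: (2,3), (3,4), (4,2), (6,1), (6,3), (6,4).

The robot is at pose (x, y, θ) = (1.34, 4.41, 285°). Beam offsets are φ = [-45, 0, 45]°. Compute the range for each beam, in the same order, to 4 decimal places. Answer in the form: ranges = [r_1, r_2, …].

beam 1: φ=-45°, α=240°
  d=(-0.5000,-0.8660)  start (1,4)  tX=0.6800 tY=0.4734  stride 1/|dx|=2.0000 1/|dy|=1.1547
    cross y-line → (1,3), t=0.4734
    cross x-line → (0,3), t=0.6800 (wall)
  → r_1 = 0.6800
beam 2: φ=0°, α=285°
  d=(0.2588,-0.9659)  start (1,4)  tX=2.5500 tY=0.4245  stride 1/|dx|=3.8637 1/|dy|=1.0353
    cross y-line → (1,3), t=0.4245
    cross y-line → (1,2), t=1.4597
    cross y-line → (1,1), t=2.4950
    cross x-line → (2,1), t=2.5500
    cross y-line → (2,0), t=3.5303 (wall)
  → r_2 = 3.5303
beam 3: φ=45°, α=330°
  d=(0.8660,-0.5000)  start (1,4)  tX=0.7621 tY=0.8200  stride 1/|dx|=1.1547 1/|dy|=2.0000
    cross x-line → (2,4), t=0.7621
    cross y-line → (2,3), t=0.8200 (wall)
  → r_3 = 0.8200

ranges = [0.6800, 3.5303, 0.8200]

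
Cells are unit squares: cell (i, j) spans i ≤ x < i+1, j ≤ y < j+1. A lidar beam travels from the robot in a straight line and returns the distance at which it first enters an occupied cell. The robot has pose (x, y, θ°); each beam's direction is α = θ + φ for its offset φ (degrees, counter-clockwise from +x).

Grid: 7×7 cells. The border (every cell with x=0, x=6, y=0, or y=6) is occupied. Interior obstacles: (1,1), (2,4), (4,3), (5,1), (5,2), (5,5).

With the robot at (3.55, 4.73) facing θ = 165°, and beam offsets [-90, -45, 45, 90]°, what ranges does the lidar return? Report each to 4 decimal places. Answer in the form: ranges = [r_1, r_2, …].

beam 1: φ=-90°, α=75°
  dir = (cos 75°, sin 75°) = (0.2588, 0.9659); from cell (3,4)
  next x-line at t=1.7387, next y-line at t=0.2795; Δt_x=3.8637, Δt_y=1.0353
    y: enter (3,5) at t=0.2795
    y: enter (3,6) at t=1.3148 ← occupied
  → r_1 = 1.3148
beam 2: φ=-45°, α=120°
  dir = (cos 120°, sin 120°) = (-0.5000, 0.8660); from cell (3,4)
  next x-line at t=1.1000, next y-line at t=0.3118; Δt_x=2.0000, Δt_y=1.1547
    y: enter (3,5) at t=0.3118
    x: enter (2,5) at t=1.1000
    y: enter (2,6) at t=1.4665 ← occupied
  → r_2 = 1.4665
beam 3: φ=45°, α=210°
  dir = (cos 210°, sin 210°) = (-0.8660, -0.5000); from cell (3,4)
  next x-line at t=0.6351, next y-line at t=1.4600; Δt_x=1.1547, Δt_y=2.0000
    x: enter (2,4) at t=0.6351 ← occupied
  → r_3 = 0.6351
beam 4: φ=90°, α=255°
  dir = (cos 255°, sin 255°) = (-0.2588, -0.9659); from cell (3,4)
  next x-line at t=2.1250, next y-line at t=0.7558; Δt_x=3.8637, Δt_y=1.0353
    y: enter (3,3) at t=0.7558
    y: enter (3,2) at t=1.7910
    x: enter (2,2) at t=2.1250
    y: enter (2,1) at t=2.8263
    y: enter (2,0) at t=3.8616 ← occupied
  → r_4 = 3.8616

ranges = [1.3148, 1.4665, 0.6351, 3.8616]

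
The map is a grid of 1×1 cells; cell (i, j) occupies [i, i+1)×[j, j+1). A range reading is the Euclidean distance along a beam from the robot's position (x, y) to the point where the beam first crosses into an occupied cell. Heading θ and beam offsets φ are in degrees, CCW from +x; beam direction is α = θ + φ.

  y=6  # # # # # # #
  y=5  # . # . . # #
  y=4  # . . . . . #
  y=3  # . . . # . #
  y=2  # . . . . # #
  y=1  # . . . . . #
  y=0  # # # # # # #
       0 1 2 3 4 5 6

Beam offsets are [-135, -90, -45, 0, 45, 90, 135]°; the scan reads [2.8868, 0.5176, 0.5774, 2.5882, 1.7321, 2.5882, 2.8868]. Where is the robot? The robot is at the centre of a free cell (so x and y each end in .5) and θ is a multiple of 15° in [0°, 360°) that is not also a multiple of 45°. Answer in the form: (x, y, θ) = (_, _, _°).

(x, y, θ) = (3.5, 3.5, 75°)

Candidates: 21 free-cell centres × 16 headings = 336 poses. Raycast each; keep the one whose scan matches to 4 dp.
  (2.5, 2.5, 330°): beam 1 = 1.5529 ≠ 2.8868 ✗
  (2.5, 1.5, 150°): beam 1 = 2.5882 ≠ 2.8868 ✗
  (1.5, 5.5, 30°): beam 1 = 1.9319 ≠ 2.8868 ✗
  …
  (3.5, 3.5, 75°): r_1=2.8868, r_2=0.5176, r_3=0.5774, r_4=2.5882, r_5=1.7321, r_6=2.5882, r_7=2.8868 — all match ✓
Only this pose fits every beam.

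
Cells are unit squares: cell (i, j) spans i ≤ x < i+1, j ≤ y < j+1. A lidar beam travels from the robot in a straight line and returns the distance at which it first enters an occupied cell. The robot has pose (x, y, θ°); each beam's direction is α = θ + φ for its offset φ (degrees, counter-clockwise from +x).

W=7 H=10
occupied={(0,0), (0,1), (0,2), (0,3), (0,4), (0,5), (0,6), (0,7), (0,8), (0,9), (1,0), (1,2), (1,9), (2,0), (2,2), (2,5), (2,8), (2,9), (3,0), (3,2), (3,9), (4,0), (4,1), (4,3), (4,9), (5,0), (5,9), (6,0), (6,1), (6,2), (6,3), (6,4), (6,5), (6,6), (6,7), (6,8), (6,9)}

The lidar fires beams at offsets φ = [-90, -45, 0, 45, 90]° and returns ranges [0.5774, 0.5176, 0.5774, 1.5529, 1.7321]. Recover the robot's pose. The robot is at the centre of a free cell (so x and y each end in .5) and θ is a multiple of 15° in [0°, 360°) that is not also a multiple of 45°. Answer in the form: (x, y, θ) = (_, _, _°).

(x, y, θ) = (4.5, 2.5, 300°)

Enumerate (i+0.5, j+0.5, θ) over the 33 free cells and 16 admissible headings. For each, cast all 5 beams and compare to the given ranges.
  (1.5, 1.5, 345°): beam 1 = 0.5176 ≠ 0.5774 ✗
  (4.5, 7.5, 195°): beam 1 = 1.5529 ≠ 0.5774 ✗
  (1.5, 7.5, 165°): beam 1 = 1.5529 ≠ 0.5774 ✗
  (3.5, 5.5, 30°): beam 1 = 1.7321 ≠ 0.5774 ✗
  …
  (4.5, 2.5, 300°): r_1=0.5774, r_2=0.5176, r_3=0.5774, r_4=1.5529, r_5=1.7321 — all match ✓
No second candidate reproduces the full scan.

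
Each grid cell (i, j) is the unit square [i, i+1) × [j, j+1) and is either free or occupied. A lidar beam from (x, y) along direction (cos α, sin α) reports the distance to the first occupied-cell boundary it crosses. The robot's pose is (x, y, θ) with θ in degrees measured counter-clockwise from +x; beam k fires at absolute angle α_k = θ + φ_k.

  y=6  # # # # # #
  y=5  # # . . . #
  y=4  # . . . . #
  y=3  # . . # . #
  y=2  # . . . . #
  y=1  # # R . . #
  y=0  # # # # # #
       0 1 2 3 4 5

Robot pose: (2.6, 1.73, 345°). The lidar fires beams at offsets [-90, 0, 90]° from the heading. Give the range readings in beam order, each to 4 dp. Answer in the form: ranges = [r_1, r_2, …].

beam 1: φ=-90°, α=255°
  direction (-0.2588, -0.9659); cell (2,1); t to first gridline: x 2.3182, y 0.7558 (then +3.8637 / +1.0353)
    (2,0) via y @ 0.7558  # hit
  → r_1 = 0.7558
beam 2: φ=0°, α=345°
  direction (0.9659, -0.2588); cell (2,1); t to first gridline: x 0.4141, y 2.8205 (then +1.0353 / +3.8637)
    (3,1) via x @ 0.4141
    (4,1) via x @ 1.4494
    (5,1) via x @ 2.4847  # hit
  → r_2 = 2.4847
beam 3: φ=90°, α=75°
  direction (0.2588, 0.9659); cell (2,1); t to first gridline: x 1.5455, y 0.2795 (then +3.8637 / +1.0353)
    (2,2) via y @ 0.2795
    (2,3) via y @ 1.3148
    (3,3) via x @ 1.5455  # hit
  → r_3 = 1.5455

ranges = [0.7558, 2.4847, 1.5455]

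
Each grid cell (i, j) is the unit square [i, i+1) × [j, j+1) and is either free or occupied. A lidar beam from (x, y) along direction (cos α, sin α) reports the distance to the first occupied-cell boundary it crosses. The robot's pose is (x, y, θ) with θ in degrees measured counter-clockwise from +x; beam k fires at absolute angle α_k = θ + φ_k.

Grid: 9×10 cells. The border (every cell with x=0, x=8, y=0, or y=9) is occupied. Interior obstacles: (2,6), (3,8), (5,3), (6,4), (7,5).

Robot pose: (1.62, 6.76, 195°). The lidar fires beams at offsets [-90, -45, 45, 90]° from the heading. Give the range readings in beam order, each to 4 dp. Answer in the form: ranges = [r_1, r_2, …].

beam 1: φ=-90°, α=105°
  d=(-0.2588,0.9659)  start (1,6)  tX=2.3955 tY=0.2485  stride 1/|dx|=3.8637 1/|dy|=1.0353
    cross y-line → (1,7), t=0.2485
    cross y-line → (1,8), t=1.2837
    cross y-line → (1,9), t=2.3190 (wall)
  → r_1 = 2.3190
beam 2: φ=-45°, α=150°
  d=(-0.8660,0.5000)  start (1,6)  tX=0.7159 tY=0.4800  stride 1/|dx|=1.1547 1/|dy|=2.0000
    cross y-line → (1,7), t=0.4800
    cross x-line → (0,7), t=0.7159 (wall)
  → r_2 = 0.7159
beam 3: φ=45°, α=240°
  d=(-0.5000,-0.8660)  start (1,6)  tX=1.2400 tY=0.8776  stride 1/|dx|=2.0000 1/|dy|=1.1547
    cross y-line → (1,5), t=0.8776
    cross x-line → (0,5), t=1.2400 (wall)
  → r_3 = 1.2400
beam 4: φ=90°, α=285°
  d=(0.2588,-0.9659)  start (1,6)  tX=1.4682 tY=0.7868  stride 1/|dx|=3.8637 1/|dy|=1.0353
    cross y-line → (1,5), t=0.7868
    cross x-line → (2,5), t=1.4682
    cross y-line → (2,4), t=1.8221
    cross y-line → (2,3), t=2.8574
    cross y-line → (2,2), t=3.8926
    cross y-line → (2,1), t=4.9279
    cross x-line → (3,1), t=5.3319
    cross y-line → (3,0), t=5.9632 (wall)
  → r_4 = 5.9632

ranges = [2.3190, 0.7159, 1.2400, 5.9632]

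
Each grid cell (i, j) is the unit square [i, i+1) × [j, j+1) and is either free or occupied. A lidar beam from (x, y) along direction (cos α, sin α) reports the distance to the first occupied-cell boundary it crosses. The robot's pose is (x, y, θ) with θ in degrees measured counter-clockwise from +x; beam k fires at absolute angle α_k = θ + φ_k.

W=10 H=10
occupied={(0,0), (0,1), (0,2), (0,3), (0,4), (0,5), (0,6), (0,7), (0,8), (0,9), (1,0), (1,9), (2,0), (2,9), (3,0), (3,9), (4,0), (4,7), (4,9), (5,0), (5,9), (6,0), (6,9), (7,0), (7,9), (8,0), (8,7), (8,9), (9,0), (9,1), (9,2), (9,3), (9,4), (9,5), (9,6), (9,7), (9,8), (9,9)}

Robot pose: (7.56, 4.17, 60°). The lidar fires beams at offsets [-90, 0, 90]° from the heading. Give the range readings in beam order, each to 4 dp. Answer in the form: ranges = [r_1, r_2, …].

beam 1: φ=-90°, α=330°
  cosα=0.8660 sinα=-0.5000 | (7,4) | tMaxX 0.5081 tMaxY 0.3400 | tΔX 1.1547 tΔY 2.0000
    t=0.3400 [y] (7,3)
    t=0.5081 [x] (8,3)
    t=1.6628 [x] (9,3) — stop
  → r_1 = 1.6628
beam 2: φ=0°, α=60°
  cosα=0.5000 sinα=0.8660 | (7,4) | tMaxX 0.8800 tMaxY 0.9584 | tΔX 2.0000 tΔY 1.1547
    t=0.8800 [x] (8,4)
    t=0.9584 [y] (8,5)
    t=2.1131 [y] (8,6)
    t=2.8800 [x] (9,6) — stop
  → r_2 = 2.8800
beam 3: φ=90°, α=150°
  cosα=-0.8660 sinα=0.5000 | (7,4) | tMaxX 0.6466 tMaxY 1.6600 | tΔX 1.1547 tΔY 2.0000
    t=0.6466 [x] (6,4)
    t=1.6600 [y] (6,5)
    t=1.8013 [x] (5,5)
    t=2.9560 [x] (4,5)
    t=3.6600 [y] (4,6)
    t=4.1107 [x] (3,6)
    t=5.2654 [x] (2,6)
    t=5.6600 [y] (2,7)
    t=6.4201 [x] (1,7)
    t=7.5748 [x] (0,7) — stop
  → r_3 = 7.5748

ranges = [1.6628, 2.8800, 7.5748]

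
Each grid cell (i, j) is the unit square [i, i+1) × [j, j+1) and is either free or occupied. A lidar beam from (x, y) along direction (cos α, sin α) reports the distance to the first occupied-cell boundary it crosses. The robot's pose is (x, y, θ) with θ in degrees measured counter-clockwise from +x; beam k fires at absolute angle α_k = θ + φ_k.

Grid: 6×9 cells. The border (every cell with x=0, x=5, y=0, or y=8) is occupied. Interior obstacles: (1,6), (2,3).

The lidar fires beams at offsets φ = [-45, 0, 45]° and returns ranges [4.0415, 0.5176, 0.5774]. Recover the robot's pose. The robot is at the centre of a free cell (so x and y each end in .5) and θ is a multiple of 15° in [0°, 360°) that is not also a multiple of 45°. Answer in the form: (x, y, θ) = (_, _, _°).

(x, y, θ) = (1.5, 5.5, 75°)

Enumerate (i+0.5, j+0.5, θ) over the 26 free cells and 16 admissible headings. For each, cast all 3 beams and compare to the given ranges.
  (1.5, 2.5, 150°): beam 1 = 1.9319 ≠ 4.0415 ✗
  (3.5, 6.5, 240°): beam 1 = 1.5529 ≠ 4.0415 ✗
  (2.5, 1.5, 210°): beam 1 = 1.5529 ≠ 4.0415 ✗
  …
  (1.5, 5.5, 75°): r_1=4.0415, r_2=0.5176, r_3=0.5774 — all match ✓
No second candidate reproduces the full scan.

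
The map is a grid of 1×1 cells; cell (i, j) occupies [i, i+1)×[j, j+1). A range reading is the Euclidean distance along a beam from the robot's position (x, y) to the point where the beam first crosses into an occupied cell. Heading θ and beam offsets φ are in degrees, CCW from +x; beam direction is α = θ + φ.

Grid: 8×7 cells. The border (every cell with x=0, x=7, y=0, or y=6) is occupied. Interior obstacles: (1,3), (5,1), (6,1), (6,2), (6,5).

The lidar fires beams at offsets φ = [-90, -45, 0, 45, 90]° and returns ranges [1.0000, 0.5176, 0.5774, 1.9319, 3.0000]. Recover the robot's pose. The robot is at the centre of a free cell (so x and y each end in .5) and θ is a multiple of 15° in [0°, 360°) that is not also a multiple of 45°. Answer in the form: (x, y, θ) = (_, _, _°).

(x, y, θ) = (4.5, 5.5, 120°)

Enumerate (i+0.5, j+0.5, θ) over the 25 free cells and 16 admissible headings. For each, cast all 5 beams and compare to the given ranges.
  (5.5, 2.5, 330°): beam 1 = 0.5774 ≠ 1.0000 ✗
  (5.5, 3.5, 255°): beam 1 = 4.6587 ≠ 1.0000 ✗
  (2.5, 1.5, 330°): beam 1 = 0.5774 ≠ 1.0000 ✗
  (4.5, 1.5, 300°): beam 4 = 0.5176 ≠ 1.9319 ✗
  (1.5, 5.5, 255°): beam 1 = 0.5176 ≠ 1.0000 ✗
  …
  (4.5, 5.5, 120°): r_1=1.0000, r_2=0.5176, r_3=0.5774, r_4=1.9319, r_5=3.0000 — all match ✓
Unique over the lattice → pose = (4.5, 5.5, 120°).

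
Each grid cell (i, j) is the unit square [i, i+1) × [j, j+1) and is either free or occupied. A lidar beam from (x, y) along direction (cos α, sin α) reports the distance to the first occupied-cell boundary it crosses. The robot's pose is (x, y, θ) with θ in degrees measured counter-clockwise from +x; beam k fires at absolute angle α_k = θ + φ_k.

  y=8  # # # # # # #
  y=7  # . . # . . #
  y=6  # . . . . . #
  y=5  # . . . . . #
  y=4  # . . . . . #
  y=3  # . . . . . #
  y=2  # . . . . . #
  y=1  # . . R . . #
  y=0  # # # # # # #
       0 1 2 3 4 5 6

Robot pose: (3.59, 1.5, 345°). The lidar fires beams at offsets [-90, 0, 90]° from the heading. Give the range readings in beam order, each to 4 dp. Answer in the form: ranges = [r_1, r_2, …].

ranges = [0.5176, 1.9319, 6.7293]

beam 1: φ=-90°, α=255°
  d=(-0.2588,-0.9659)  start (3,1)  tX=2.2796 tY=0.5176  stride 1/|dx|=3.8637 1/|dy|=1.0353
    cross y-line → (3,0), t=0.5176 (wall)
  → r_1 = 0.5176
beam 2: φ=0°, α=345°
  d=(0.9659,-0.2588)  start (3,1)  tX=0.4245 tY=1.9319  stride 1/|dx|=1.0353 1/|dy|=3.8637
    cross x-line → (4,1), t=0.4245
    cross x-line → (5,1), t=1.4597
    cross y-line → (5,0), t=1.9319 (wall)
  → r_2 = 1.9319
beam 3: φ=90°, α=75°
  d=(0.2588,0.9659)  start (3,1)  tX=1.5841 tY=0.5176  stride 1/|dx|=3.8637 1/|dy|=1.0353
    cross y-line → (3,2), t=0.5176
    cross y-line → (3,3), t=1.5529
    cross x-line → (4,3), t=1.5841
    cross y-line → (4,4), t=2.5882
    cross y-line → (4,5), t=3.6235
    cross y-line → (4,6), t=4.6587
    cross x-line → (5,6), t=5.4478
    cross y-line → (5,7), t=5.6940
    cross y-line → (5,8), t=6.7293 (wall)
  → r_3 = 6.7293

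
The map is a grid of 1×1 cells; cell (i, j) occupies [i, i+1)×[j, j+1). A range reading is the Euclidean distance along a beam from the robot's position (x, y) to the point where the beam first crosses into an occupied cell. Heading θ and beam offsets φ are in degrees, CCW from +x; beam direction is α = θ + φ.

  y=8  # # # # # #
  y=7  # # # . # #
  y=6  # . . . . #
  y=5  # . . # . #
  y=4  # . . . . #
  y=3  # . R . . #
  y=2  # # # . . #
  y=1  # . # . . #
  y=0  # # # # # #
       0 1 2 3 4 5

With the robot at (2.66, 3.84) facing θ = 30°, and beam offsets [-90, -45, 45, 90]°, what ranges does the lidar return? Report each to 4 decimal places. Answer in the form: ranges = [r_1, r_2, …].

ranges = [3.2793, 2.4225, 1.3137, 3.3200]

beam 1: φ=-90°, α=300°
  cosα=0.5000 sinα=-0.8660 | (2,3) | tMaxX 0.6800 tMaxY 0.9699 | tΔX 2.0000 tΔY 1.1547
    t=0.6800 [x] (3,3)
    t=0.9699 [y] (3,2)
    t=2.1246 [y] (3,1)
    t=2.6800 [x] (4,1)
    t=3.2793 [y] (4,0) — stop
  → r_1 = 3.2793
beam 2: φ=-45°, α=345°
  cosα=0.9659 sinα=-0.2588 | (2,3) | tMaxX 0.3520 tMaxY 3.2455 | tΔX 1.0353 tΔY 3.8637
    t=0.3520 [x] (3,3)
    t=1.3873 [x] (4,3)
    t=2.4225 [x] (5,3) — stop
  → r_2 = 2.4225
beam 3: φ=45°, α=75°
  cosα=0.2588 sinα=0.9659 | (2,3) | tMaxX 1.3137 tMaxY 0.1656 | tΔX 3.8637 tΔY 1.0353
    t=0.1656 [y] (2,4)
    t=1.2009 [y] (2,5)
    t=1.3137 [x] (3,5) — stop
  → r_3 = 1.3137
beam 4: φ=90°, α=120°
  cosα=-0.5000 sinα=0.8660 | (2,3) | tMaxX 1.3200 tMaxY 0.1848 | tΔX 2.0000 tΔY 1.1547
    t=0.1848 [y] (2,4)
    t=1.3200 [x] (1,4)
    t=1.3395 [y] (1,5)
    t=2.4942 [y] (1,6)
    t=3.3200 [x] (0,6) — stop
  → r_4 = 3.3200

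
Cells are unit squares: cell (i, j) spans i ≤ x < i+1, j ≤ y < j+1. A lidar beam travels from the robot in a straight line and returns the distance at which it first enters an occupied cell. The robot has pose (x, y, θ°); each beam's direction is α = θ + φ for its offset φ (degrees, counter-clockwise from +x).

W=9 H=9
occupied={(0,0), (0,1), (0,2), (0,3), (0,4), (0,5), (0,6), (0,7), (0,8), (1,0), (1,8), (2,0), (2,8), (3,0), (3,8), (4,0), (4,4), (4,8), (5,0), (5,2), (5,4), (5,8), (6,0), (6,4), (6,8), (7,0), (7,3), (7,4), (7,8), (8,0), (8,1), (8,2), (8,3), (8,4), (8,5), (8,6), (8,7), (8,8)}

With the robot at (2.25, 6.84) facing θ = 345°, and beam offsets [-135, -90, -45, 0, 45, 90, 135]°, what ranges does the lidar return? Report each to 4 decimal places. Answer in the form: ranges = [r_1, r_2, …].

beam 1: φ=-135°, α=210°
  cosα=-0.8660 sinα=-0.5000 | (2,6) | tMaxX 0.2887 tMaxY 1.6800 | tΔX 1.1547 tΔY 2.0000
    t=0.2887 [x] (1,6)
    t=1.4434 [x] (0,6) — stop
  → r_1 = 1.4434
beam 2: φ=-90°, α=255°
  cosα=-0.2588 sinα=-0.9659 | (2,6) | tMaxX 0.9659 tMaxY 0.8696 | tΔX 3.8637 tΔY 1.0353
    t=0.8696 [y] (2,5)
    t=0.9659 [x] (1,5)
    t=1.9049 [y] (1,4)
    t=2.9402 [y] (1,3)
    t=3.9755 [y] (1,2)
    t=4.8296 [x] (0,2) — stop
  → r_2 = 4.8296
beam 3: φ=-45°, α=300°
  cosα=0.5000 sinα=-0.8660 | (2,6) | tMaxX 1.5000 tMaxY 0.9699 | tΔX 2.0000 tΔY 1.1547
    t=0.9699 [y] (2,5)
    t=1.5000 [x] (3,5)
    t=2.1246 [y] (3,4)
    t=3.2793 [y] (3,3)
    t=3.5000 [x] (4,3)
    t=4.4341 [y] (4,2)
    t=5.5000 [x] (5,2) — stop
  → r_3 = 5.5000
beam 4: φ=0°, α=345°
  cosα=0.9659 sinα=-0.2588 | (2,6) | tMaxX 0.7765 tMaxY 3.2455 | tΔX 1.0353 tΔY 3.8637
    t=0.7765 [x] (3,6)
    t=1.8117 [x] (4,6)
    t=2.8470 [x] (5,6)
    t=3.2455 [y] (5,5)
    t=3.8823 [x] (6,5)
    t=4.9176 [x] (7,5)
    t=5.9528 [x] (8,5) — stop
  → r_4 = 5.9528
beam 5: φ=45°, α=30°
  cosα=0.8660 sinα=0.5000 | (2,6) | tMaxX 0.8660 tMaxY 0.3200 | tΔX 1.1547 tΔY 2.0000
    t=0.3200 [y] (2,7)
    t=0.8660 [x] (3,7)
    t=2.0207 [x] (4,7)
    t=2.3200 [y] (4,8) — stop
  → r_5 = 2.3200
beam 6: φ=90°, α=75°
  cosα=0.2588 sinα=0.9659 | (2,6) | tMaxX 2.8978 tMaxY 0.1656 | tΔX 3.8637 tΔY 1.0353
    t=0.1656 [y] (2,7)
    t=1.2009 [y] (2,8) — stop
  → r_6 = 1.2009
beam 7: φ=135°, α=120°
  cosα=-0.5000 sinα=0.8660 | (2,6) | tMaxX 0.5000 tMaxY 0.1848 | tΔX 2.0000 tΔY 1.1547
    t=0.1848 [y] (2,7)
    t=0.5000 [x] (1,7)
    t=1.3395 [y] (1,8) — stop
  → r_7 = 1.3395

ranges = [1.4434, 4.8296, 5.5000, 5.9528, 2.3200, 1.2009, 1.3395]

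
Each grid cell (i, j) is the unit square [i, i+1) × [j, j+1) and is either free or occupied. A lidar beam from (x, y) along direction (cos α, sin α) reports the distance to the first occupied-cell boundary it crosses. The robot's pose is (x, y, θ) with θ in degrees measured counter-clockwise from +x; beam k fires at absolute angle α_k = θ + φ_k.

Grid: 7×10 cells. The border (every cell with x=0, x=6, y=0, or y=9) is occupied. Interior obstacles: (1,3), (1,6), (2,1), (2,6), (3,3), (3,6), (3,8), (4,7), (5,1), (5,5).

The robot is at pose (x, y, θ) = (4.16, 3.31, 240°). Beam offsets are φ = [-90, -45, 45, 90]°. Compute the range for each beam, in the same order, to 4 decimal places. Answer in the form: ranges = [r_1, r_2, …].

ranges = [0.1848, 0.1656, 2.3915, 2.1246]

beam 1: φ=-90°, α=150°
  dir = (cos 150°, sin 150°) = (-0.8660, 0.5000); from cell (4,3)
  next x-line at t=0.1848, next y-line at t=1.3800; Δt_x=1.1547, Δt_y=2.0000
    x: enter (3,3) at t=0.1848 ← occupied
  → r_1 = 0.1848
beam 2: φ=-45°, α=195°
  dir = (cos 195°, sin 195°) = (-0.9659, -0.2588); from cell (4,3)
  next x-line at t=0.1656, next y-line at t=1.1977; Δt_x=1.0353, Δt_y=3.8637
    x: enter (3,3) at t=0.1656 ← occupied
  → r_2 = 0.1656
beam 3: φ=45°, α=285°
  dir = (cos 285°, sin 285°) = (0.2588, -0.9659); from cell (4,3)
  next x-line at t=3.2455, next y-line at t=0.3209; Δt_x=3.8637, Δt_y=1.0353
    y: enter (4,2) at t=0.3209
    y: enter (4,1) at t=1.3562
    y: enter (4,0) at t=2.3915 ← occupied
  → r_3 = 2.3915
beam 4: φ=90°, α=330°
  dir = (cos 330°, sin 330°) = (0.8660, -0.5000); from cell (4,3)
  next x-line at t=0.9699, next y-line at t=0.6200; Δt_x=1.1547, Δt_y=2.0000
    y: enter (4,2) at t=0.6200
    x: enter (5,2) at t=0.9699
    x: enter (6,2) at t=2.1246 ← occupied
  → r_4 = 2.1246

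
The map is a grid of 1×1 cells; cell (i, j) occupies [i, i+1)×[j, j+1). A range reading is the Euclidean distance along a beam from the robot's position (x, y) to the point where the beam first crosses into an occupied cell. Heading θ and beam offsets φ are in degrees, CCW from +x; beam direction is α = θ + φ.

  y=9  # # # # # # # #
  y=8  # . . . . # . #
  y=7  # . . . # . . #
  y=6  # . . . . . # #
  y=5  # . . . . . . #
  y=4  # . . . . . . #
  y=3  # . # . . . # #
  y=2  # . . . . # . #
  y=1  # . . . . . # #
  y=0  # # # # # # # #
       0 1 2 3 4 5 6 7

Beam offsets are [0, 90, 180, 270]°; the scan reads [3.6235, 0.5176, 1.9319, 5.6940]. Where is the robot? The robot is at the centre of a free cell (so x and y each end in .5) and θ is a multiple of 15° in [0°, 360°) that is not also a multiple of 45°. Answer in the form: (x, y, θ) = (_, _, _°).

(x, y, θ) = (1.5, 5.5, 75°)

Candidates: 41 free-cell centres × 16 headings = 656 poses. Raycast each; keep the one whose scan matches to 4 dp.
  (1.5, 1.5, 60°): beam 1 = 1.7321 ≠ 3.6235 ✗
  (4.5, 8.5, 60°): beam 1 = 0.5774 ≠ 3.6235 ✗
  (2.5, 6.5, 120°): beam 1 = 2.8868 ≠ 3.6235 ✗
  …
  (1.5, 5.5, 75°): r_1=3.6235, r_2=0.5176, r_3=1.9319, r_4=5.6940 — all match ✓
Unique over the lattice → pose = (1.5, 5.5, 75°).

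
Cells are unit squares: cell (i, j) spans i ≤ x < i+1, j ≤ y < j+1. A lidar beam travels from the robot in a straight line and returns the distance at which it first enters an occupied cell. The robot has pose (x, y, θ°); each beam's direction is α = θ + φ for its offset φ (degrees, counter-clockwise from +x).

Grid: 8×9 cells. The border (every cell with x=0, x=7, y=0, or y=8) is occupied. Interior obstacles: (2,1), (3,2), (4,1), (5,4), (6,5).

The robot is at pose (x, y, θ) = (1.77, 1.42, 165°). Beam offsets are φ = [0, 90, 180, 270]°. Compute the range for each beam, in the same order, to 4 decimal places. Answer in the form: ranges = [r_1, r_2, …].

beam 1: φ=0°, α=165°
  d=(-0.9659,0.2588)  start (1,1)  tX=0.7972 tY=2.2409  stride 1/|dx|=1.0353 1/|dy|=3.8637
    cross x-line → (0,1), t=0.7972 (wall)
  → r_1 = 0.7972
beam 2: φ=90°, α=255°
  d=(-0.2588,-0.9659)  start (1,1)  tX=2.9751 tY=0.4348  stride 1/|dx|=3.8637 1/|dy|=1.0353
    cross y-line → (1,0), t=0.4348 (wall)
  → r_2 = 0.4348
beam 3: φ=180°, α=345°
  d=(0.9659,-0.2588)  start (1,1)  tX=0.2381 tY=1.6228  stride 1/|dx|=1.0353 1/|dy|=3.8637
    cross x-line → (2,1), t=0.2381 (wall)
  → r_3 = 0.2381
beam 4: φ=270°, α=75°
  d=(0.2588,0.9659)  start (1,1)  tX=0.8887 tY=0.6005  stride 1/|dx|=3.8637 1/|dy|=1.0353
    cross y-line → (1,2), t=0.6005
    cross x-line → (2,2), t=0.8887
    cross y-line → (2,3), t=1.6357
    cross y-line → (2,4), t=2.6710
    cross y-line → (2,5), t=3.7063
    cross y-line → (2,6), t=4.7416
    cross x-line → (3,6), t=4.7524
    cross y-line → (3,7), t=5.7768
    cross y-line → (3,8), t=6.8121 (wall)
  → r_4 = 6.8121

ranges = [0.7972, 0.4348, 0.2381, 6.8121]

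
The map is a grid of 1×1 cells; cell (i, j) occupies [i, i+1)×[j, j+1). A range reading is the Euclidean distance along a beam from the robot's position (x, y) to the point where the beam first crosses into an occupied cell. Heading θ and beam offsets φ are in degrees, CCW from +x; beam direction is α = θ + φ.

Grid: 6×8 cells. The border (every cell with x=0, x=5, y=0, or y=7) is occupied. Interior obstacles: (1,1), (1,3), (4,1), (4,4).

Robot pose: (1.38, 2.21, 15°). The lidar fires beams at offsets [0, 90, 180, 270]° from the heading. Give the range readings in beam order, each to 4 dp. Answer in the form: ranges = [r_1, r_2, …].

beam 1: φ=0°, α=15°
  dir = (cos 15°, sin 15°) = (0.9659, 0.2588); from cell (1,2)
  next x-line at t=0.6419, next y-line at t=3.0523; Δt_x=1.0353, Δt_y=3.8637
    x: enter (2,2) at t=0.6419
    x: enter (3,2) at t=1.6771
    x: enter (4,2) at t=2.7124
    y: enter (4,3) at t=3.0523
    x: enter (5,3) at t=3.7477 ← occupied
  → r_1 = 3.7477
beam 2: φ=90°, α=105°
  dir = (cos 105°, sin 105°) = (-0.2588, 0.9659); from cell (1,2)
  next x-line at t=1.4682, next y-line at t=0.8179; Δt_x=3.8637, Δt_y=1.0353
    y: enter (1,3) at t=0.8179 ← occupied
  → r_2 = 0.8179
beam 3: φ=180°, α=195°
  dir = (cos 195°, sin 195°) = (-0.9659, -0.2588); from cell (1,2)
  next x-line at t=0.3934, next y-line at t=0.8114; Δt_x=1.0353, Δt_y=3.8637
    x: enter (0,2) at t=0.3934 ← occupied
  → r_3 = 0.3934
beam 4: φ=270°, α=285°
  dir = (cos 285°, sin 285°) = (0.2588, -0.9659); from cell (1,2)
  next x-line at t=2.3955, next y-line at t=0.2174; Δt_x=3.8637, Δt_y=1.0353
    y: enter (1,1) at t=0.2174 ← occupied
  → r_4 = 0.2174

ranges = [3.7477, 0.8179, 0.3934, 0.2174]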